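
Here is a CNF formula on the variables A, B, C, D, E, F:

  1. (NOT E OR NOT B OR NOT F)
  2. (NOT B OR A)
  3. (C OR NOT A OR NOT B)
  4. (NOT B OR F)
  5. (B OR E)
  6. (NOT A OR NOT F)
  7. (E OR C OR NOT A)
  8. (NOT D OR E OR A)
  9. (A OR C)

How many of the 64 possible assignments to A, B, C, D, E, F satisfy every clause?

8

The models are:
  A=0 B=0 C=1 D=0 E=1 F=0
  A=0 B=0 C=1 D=0 E=1 F=1
  A=0 B=0 C=1 D=1 E=1 F=0
  A=0 B=0 C=1 D=1 E=1 F=1
  A=1 B=0 C=0 D=0 E=1 F=0
  A=1 B=0 C=0 D=1 E=1 F=0
  A=1 B=0 C=1 D=0 E=1 F=0
  A=1 B=0 C=1 D=1 E=1 F=0
Count: 8.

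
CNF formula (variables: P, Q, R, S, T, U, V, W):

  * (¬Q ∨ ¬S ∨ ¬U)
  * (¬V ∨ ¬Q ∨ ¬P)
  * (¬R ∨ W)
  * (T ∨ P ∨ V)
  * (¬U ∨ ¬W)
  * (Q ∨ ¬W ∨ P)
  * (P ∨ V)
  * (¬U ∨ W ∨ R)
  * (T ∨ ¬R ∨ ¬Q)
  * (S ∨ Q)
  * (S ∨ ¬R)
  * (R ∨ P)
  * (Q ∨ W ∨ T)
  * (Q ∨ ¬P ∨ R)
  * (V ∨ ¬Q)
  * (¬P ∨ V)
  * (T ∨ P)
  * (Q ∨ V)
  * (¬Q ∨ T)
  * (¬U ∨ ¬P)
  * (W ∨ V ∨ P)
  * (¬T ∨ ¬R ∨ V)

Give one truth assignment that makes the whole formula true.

Pure literal: U appears only negated; assign U = False.
Set P = True and propagate.
  then V is forced to True.
  then Q is forced to False.
  then S is forced to True.
  then R is forced to True.
  then W is forced to True.
T is now unconstrained; take T = False.
Check each clause:
  1. (¬S ∨ ¬U ∨ ¬Q) — ¬U is true.
  2. (¬V ∨ ¬Q ∨ ¬P) — ¬Q is true.
  3. (W ∨ ¬R) — W is true.
  4. (V ∨ P ∨ T) — P is true.
  5. (¬U ∨ ¬W) — ¬U is true.
  6. (¬W ∨ P ∨ Q) — P is true.
  7. (P ∨ V) — P is true.
  8. (¬U ∨ R ∨ W) — W is true.
  9. (¬R ∨ ¬Q ∨ T) — ¬Q is true.
  10. (S ∨ Q) — S is true.
  11. (¬R ∨ S) — S is true.
  12. (R ∨ P) — P is true.
  13. (T ∨ Q ∨ W) — W is true.
  14. (Q ∨ R ∨ ¬P) — R is true.
  15. (V ∨ ¬Q) — ¬Q is true.
  16. (V ∨ ¬P) — V is true.
  17. (P ∨ T) — P is true.
  18. (V ∨ Q) — V is true.
  19. (¬Q ∨ T) — ¬Q is true.
  20. (¬P ∨ ¬U) — ¬U is true.
  21. (W ∨ V ∨ P) — W is true.
  22. (¬R ∨ ¬T ∨ V) — ¬T is true.

P=True, Q=False, R=True, S=True, T=False, U=False, V=True, W=True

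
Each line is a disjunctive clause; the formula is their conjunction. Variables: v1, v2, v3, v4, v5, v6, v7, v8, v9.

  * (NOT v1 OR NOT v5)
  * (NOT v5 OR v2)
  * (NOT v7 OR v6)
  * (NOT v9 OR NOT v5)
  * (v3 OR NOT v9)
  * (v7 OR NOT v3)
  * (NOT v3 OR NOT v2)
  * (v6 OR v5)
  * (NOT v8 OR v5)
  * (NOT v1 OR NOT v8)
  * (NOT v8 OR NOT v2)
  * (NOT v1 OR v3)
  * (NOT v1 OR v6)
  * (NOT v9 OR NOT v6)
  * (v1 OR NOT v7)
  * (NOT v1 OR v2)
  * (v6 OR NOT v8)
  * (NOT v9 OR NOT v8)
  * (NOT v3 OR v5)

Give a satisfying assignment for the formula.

v1 = False  v2 = True  v3 = False  v4 = True  v5 = False  v6 = True  v7 = False  v8 = False  v9 = False

Pure literal: v8 appears only negated; assign v8 = False.
Pure literal: v9 appears only negated; assign v9 = False.
Set v1 = False and propagate.
  then v7 is forced to False.
  then v3 is forced to False.
Branch on v2: take v2 = True.
Try v5 = False.
  then v6 is forced to True.
v4 is now unconstrained; take v4 = True.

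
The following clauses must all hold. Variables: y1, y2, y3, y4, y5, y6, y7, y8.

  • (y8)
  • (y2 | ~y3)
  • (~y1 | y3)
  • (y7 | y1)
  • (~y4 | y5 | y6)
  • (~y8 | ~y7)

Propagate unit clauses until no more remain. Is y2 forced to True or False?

True

(y8) is a unit clause: y8 = True.
In (~y8 | ~y7), ~y8 is now false; ~y7 must hold, so y7 = False.
In (y7 | y1), y7 is now false; y1 must hold, so y1 = True.
(~y1 | y3) with y1 = True leaves only y3, so y3 = True.
From (y2 | ~y3) and y3 = True: y2 = True.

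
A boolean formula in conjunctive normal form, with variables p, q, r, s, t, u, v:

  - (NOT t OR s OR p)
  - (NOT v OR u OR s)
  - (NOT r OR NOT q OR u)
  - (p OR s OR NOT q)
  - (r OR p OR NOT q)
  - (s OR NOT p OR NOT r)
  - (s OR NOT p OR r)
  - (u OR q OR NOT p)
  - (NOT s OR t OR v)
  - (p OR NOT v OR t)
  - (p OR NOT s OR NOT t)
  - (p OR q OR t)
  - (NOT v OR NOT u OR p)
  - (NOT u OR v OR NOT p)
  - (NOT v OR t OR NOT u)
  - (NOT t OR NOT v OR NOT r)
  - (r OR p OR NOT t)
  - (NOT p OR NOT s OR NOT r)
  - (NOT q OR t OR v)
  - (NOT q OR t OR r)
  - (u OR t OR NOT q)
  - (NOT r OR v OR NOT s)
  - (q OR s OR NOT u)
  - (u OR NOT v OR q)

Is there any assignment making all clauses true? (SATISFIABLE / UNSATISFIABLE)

SATISFIABLE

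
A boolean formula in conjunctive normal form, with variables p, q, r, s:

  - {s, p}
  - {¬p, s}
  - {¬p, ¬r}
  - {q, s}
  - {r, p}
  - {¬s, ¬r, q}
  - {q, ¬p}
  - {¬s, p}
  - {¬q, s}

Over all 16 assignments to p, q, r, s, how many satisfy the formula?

1

The models are:
  p=1 q=1 r=0 s=1
Count: 1.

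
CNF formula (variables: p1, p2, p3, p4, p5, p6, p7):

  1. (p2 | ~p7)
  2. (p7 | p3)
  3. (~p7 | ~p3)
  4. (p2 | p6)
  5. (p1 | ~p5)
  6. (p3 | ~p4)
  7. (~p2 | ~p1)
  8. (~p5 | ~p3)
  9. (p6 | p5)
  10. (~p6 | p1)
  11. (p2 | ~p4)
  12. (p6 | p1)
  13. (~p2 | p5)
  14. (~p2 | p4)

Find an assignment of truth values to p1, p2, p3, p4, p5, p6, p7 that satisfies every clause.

Branch on p1: take p1 = True.
  then p2 is forced to False.
  then p7 is forced to False.
  then p3 is forced to True.
  then p6 is forced to True.
  then p5 is forced to False.
  then p4 is forced to False.

p1 = True, p2 = False, p3 = True, p4 = False, p5 = False, p6 = True, p7 = False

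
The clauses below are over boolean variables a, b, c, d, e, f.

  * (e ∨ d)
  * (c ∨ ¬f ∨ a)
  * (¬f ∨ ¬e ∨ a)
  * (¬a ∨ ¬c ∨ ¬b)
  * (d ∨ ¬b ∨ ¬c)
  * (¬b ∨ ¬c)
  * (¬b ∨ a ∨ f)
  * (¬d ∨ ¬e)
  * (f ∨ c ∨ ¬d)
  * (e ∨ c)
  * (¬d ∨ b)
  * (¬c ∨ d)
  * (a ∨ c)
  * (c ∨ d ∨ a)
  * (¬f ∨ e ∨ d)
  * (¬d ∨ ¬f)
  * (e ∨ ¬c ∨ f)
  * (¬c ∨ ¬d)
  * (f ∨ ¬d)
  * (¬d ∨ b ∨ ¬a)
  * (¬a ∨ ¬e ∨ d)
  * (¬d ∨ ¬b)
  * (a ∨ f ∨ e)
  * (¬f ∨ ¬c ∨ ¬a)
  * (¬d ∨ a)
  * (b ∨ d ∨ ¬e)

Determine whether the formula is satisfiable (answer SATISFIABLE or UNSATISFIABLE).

UNSATISFIABLE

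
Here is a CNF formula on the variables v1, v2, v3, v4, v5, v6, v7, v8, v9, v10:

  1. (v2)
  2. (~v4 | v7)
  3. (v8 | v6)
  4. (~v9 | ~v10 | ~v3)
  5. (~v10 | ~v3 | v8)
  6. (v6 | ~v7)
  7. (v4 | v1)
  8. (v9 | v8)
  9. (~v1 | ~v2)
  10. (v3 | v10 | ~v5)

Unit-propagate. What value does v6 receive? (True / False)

Unit clause (v2) sets v2 = True.
In (~v1 | ~v2), ~v2 is now false; ~v1 must hold, so v1 = False.
(v4 | v1) with v1 = False leaves only v4, so v4 = True.
In (~v4 | v7), ~v4 is now false; v7 must hold, so v7 = True.
(v6 | ~v7): since v7 = True, the clause reduces to (v6). v6 = True.

True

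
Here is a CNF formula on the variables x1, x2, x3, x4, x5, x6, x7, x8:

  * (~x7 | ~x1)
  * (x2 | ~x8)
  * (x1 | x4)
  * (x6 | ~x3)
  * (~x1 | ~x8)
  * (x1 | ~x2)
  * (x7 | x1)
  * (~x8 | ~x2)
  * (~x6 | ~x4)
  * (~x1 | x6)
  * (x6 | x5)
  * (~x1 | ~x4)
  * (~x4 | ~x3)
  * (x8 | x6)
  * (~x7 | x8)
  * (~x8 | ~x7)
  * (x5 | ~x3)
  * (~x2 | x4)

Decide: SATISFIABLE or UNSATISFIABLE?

x5 occurs only positively in the remaining clauses — set x5 = True.
Try x1 = True.
  then x7 is forced to False.
  then x8 is forced to False.
  then x6 is forced to True.
  then x4 is forced to False.
  then x2 is forced to False.
x3 is now unconstrained; take x3 = True.
So x1=1, x2=0, x3=1, x4=0, x5=1, x6=1, x7=0, x8=0 is a satisfying assignment.

SATISFIABLE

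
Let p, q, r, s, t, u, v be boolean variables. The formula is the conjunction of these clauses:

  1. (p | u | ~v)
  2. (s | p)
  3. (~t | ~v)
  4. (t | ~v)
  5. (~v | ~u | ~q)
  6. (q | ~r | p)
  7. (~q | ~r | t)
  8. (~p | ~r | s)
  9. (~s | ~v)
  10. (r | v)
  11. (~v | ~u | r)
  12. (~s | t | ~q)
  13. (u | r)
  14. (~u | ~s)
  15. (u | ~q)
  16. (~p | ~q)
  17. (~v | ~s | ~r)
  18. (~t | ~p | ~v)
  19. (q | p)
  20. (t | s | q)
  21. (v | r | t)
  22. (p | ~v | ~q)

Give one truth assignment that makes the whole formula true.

Set p = True and propagate.
  then q is forced to False.
Try r = True.
  then s is forced to True.
  then v is forced to False.
  then u is forced to False.
t is now unconstrained; take t = True.

p = True, q = False, r = True, s = True, t = True, u = False, v = False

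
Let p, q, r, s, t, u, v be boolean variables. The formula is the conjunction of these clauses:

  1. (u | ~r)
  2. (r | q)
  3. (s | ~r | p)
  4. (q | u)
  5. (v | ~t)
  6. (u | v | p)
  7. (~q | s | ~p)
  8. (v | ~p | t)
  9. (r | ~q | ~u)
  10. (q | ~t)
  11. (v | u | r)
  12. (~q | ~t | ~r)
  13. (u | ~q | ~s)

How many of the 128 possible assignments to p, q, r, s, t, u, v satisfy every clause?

9

Split on q, then r.
  q=1, r=1: remaining (p,s,t,u,v) ∈ {(0,1,0,1,0); (0,1,0,1,1); (1,1,0,1,1)} — 3.
  q=1, r=0: remaining (p,s,t,u,v) ∈ {(0,0,0,0,1); (0,0,1,0,1)} — 2.
  q=0, r=1: remaining (p,s,t,u,v) ∈ {(0,1,0,1,0); (0,1,0,1,1); (1,0,0,1,1); (1,1,0,1,1)} — 4.
  q=0, r=0: a clause becomes empty — 0.
Total: 3 + 2 + 4 + 0 = 9.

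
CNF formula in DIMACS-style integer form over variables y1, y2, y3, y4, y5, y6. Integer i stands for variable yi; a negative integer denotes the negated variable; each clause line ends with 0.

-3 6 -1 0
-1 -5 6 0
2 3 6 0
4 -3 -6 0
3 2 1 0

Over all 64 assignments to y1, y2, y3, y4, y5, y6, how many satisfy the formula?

34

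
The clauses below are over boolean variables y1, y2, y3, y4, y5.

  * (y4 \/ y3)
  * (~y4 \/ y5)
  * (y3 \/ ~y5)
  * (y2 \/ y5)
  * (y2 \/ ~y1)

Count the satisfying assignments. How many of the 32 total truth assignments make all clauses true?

Case analysis on y5 and y2:
  y5=T, y2=T: remaining (y1,y3,y4) ∈ {(F,T,F); (F,T,T); (T,T,F); (T,T,T)} — 4.
  y5=T, y2=F: remaining (y1,y3,y4) ∈ {(F,T,F); (F,T,T)} — 2.
  y5=F, y2=T: remaining (y1,y3,y4) ∈ {(F,T,F); (T,T,F)} — 2.
  y5=F, y2=F: a clause becomes empty — 0.
Total: 4 + 2 + 2 + 0 = 8.

8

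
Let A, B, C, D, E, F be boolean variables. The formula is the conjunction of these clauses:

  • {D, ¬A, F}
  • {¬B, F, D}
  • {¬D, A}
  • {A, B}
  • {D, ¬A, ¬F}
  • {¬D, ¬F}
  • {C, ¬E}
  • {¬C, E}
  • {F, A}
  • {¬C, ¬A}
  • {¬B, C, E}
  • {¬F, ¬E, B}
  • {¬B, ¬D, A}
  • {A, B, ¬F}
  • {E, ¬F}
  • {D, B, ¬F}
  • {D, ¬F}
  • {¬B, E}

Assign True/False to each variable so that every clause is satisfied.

Set A = True and propagate.
  then C is forced to False.
  then E is forced to False.
  then B is forced to False.
  then F is forced to False.
  then D is forced to True.
Every clause has at least one true literal under this assignment.

A = T, B = F, C = F, D = T, E = F, F = F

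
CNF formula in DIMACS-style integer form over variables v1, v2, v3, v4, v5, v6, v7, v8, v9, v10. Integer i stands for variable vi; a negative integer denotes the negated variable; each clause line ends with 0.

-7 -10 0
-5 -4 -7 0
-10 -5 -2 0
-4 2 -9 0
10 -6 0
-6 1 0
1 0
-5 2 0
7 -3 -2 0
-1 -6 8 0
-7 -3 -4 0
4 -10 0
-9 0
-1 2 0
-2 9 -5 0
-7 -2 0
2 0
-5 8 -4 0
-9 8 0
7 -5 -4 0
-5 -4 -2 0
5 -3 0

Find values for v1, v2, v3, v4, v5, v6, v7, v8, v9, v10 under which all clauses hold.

v1 = True, v2 = True, v3 = False, v4 = False, v5 = False, v6 = False, v7 = False, v8 = True, v9 = False, v10 = False

Check each clause:
  1. (~v7 \/ ~v10) — ~v7 is true.
  2. (~v7 \/ ~v5 \/ ~v4) — ~v7 is true.
  3. (~v2 \/ ~v5 \/ ~v10) — ~v5 is true.
  4. (v2 \/ ~v4 \/ ~v9) — v2 is true.
  5. (~v6 \/ v10) — ~v6 is true.
  6. (~v6 \/ v1) — v1 is true.
  7. (v1) — v1 is true.
  8. (~v5 \/ v2) — v2 is true.
  9. (~v2 \/ v7 \/ ~v3) — ~v3 is true.
  10. (~v1 \/ ~v6 \/ v8) — v8 is true.
  11. (~v4 \/ ~v3 \/ ~v7) — ~v7 is true.
  12. (~v10 \/ v4) — ~v10 is true.
  13. (~v9) — ~v9 is true.
  14. (~v1 \/ v2) — v2 is true.
  15. (~v2 \/ ~v5 \/ v9) — ~v5 is true.
  16. (~v2 \/ ~v7) — ~v7 is true.
  17. (v2) — v2 is true.
  18. (~v5 \/ ~v4 \/ v8) — v8 is true.
  19. (v8 \/ ~v9) — v8 is true.
  20. (v7 \/ ~v5 \/ ~v4) — ~v5 is true.
  21. (~v5 \/ ~v2 \/ ~v4) — ~v5 is true.
  22. (~v3 \/ v5) — ~v3 is true.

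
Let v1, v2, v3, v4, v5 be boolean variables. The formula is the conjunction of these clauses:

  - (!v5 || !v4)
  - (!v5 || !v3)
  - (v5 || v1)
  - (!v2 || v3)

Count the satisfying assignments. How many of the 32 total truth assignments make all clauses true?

Satisfying assignments:
  v1=F v2=F v3=F v4=F v5=T
  v1=T v2=F v3=F v4=F v5=F
  v1=T v2=F v3=F v4=F v5=T
  v1=T v2=F v3=F v4=T v5=F
  v1=T v2=F v3=T v4=F v5=F
  v1=T v2=F v3=T v4=T v5=F
  v1=T v2=T v3=T v4=F v5=F
  v1=T v2=T v3=T v4=T v5=F
That's 8 in total.

8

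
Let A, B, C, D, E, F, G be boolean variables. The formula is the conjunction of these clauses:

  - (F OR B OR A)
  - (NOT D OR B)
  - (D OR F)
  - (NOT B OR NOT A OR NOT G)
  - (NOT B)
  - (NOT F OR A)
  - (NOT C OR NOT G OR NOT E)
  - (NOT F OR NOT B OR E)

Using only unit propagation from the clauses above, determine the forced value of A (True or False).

Unit clause (NOT B) sets B = False.
In (NOT D OR B), B is now false; NOT D must hold, so D = False.
In (F OR D), D is now false; F must hold, so F = True.
(A OR NOT F): since F = True, the clause reduces to (A). A = True.

True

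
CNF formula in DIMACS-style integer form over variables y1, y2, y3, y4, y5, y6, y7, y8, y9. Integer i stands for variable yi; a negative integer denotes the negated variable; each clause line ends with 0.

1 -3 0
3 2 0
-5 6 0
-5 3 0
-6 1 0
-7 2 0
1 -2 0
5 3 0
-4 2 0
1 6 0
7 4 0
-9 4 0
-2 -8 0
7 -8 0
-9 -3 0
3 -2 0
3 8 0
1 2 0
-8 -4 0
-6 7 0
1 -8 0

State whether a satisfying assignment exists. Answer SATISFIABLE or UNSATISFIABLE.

Pure literal: y1 appears only positively; assign y1 = True.
Pure literal: y9 appears only negated; assign y9 = False.
Set y2 = True and propagate.
  then y8 is forced to False.
  then y3 is forced to True.
For the remaining variables, y4 = True, y5 = True, y6 = True, y7 = True works.
So y1=True  y2=True  y3=True  y4=True  y5=True  y6=True  y7=True  y8=False  y9=False is a satisfying assignment.

SATISFIABLE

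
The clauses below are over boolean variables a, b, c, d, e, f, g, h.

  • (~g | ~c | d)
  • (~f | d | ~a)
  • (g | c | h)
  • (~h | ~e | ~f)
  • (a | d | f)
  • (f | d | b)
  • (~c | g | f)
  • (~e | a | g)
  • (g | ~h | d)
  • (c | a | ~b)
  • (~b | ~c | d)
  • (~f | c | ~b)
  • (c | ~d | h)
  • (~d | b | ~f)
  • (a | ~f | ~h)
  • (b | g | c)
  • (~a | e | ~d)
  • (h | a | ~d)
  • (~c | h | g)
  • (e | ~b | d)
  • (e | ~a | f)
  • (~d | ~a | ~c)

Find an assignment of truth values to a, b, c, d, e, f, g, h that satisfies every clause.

a = False, b = False, c = False, d = False, e = False, f = True, g = True, h = False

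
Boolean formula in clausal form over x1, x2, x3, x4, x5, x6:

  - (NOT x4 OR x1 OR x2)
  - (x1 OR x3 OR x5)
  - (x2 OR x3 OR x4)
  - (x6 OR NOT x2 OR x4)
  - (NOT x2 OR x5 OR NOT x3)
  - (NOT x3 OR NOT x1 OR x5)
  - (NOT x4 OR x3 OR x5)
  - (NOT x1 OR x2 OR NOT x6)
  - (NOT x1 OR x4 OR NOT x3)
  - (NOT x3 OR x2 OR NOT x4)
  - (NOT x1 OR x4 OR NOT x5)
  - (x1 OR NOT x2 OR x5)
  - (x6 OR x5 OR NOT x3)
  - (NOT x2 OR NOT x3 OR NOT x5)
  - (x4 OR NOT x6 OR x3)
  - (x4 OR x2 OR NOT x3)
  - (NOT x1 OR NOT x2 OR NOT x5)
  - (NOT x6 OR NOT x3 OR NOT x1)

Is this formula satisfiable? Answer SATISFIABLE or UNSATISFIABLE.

Branch on x1: take x1 = True.
For the remaining variables, x2 = False, x3 = False, x4 = True, x5 = True, x6 = False works.
So x1=True, x2=False, x3=False, x4=True, x5=True, x6=False is a satisfying assignment.

SATISFIABLE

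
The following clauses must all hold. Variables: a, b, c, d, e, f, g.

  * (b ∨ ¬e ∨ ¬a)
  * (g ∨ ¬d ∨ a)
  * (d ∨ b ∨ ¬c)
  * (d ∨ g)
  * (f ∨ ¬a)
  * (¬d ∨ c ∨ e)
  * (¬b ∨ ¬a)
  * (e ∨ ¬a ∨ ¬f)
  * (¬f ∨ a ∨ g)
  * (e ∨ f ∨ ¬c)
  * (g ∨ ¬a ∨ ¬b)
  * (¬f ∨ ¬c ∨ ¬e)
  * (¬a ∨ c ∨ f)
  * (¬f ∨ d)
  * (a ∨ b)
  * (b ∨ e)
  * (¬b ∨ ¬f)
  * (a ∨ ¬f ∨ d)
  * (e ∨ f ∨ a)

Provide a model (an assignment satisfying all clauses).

g occurs only positively in the remaining clauses — set g = True.
Branch on a: take a = False.
  then b is forced to True.
  then f is forced to False.
  then e is forced to True.
c, d are now unconstrained; take c = True, d = True.

a=False, b=True, c=True, d=True, e=True, f=False, g=True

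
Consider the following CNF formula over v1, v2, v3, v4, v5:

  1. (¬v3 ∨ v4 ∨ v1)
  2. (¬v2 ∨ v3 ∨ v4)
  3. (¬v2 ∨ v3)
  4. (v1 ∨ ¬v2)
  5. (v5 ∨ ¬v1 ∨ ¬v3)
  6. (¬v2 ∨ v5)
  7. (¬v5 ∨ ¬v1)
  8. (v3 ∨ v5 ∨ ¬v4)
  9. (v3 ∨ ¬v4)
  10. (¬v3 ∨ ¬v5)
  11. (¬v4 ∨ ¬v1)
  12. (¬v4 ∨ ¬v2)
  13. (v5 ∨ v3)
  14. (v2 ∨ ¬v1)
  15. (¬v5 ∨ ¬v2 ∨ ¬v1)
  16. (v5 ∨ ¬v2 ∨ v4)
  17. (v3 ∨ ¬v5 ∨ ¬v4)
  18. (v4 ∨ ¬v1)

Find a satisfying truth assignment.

v1 = F, v2 = F, v3 = T, v4 = T, v5 = F

Try v1 = False.
  then v2 is forced to False.
For the remaining variables, v3 = True, v4 = True, v5 = False works.
Every clause has at least one true literal under this assignment.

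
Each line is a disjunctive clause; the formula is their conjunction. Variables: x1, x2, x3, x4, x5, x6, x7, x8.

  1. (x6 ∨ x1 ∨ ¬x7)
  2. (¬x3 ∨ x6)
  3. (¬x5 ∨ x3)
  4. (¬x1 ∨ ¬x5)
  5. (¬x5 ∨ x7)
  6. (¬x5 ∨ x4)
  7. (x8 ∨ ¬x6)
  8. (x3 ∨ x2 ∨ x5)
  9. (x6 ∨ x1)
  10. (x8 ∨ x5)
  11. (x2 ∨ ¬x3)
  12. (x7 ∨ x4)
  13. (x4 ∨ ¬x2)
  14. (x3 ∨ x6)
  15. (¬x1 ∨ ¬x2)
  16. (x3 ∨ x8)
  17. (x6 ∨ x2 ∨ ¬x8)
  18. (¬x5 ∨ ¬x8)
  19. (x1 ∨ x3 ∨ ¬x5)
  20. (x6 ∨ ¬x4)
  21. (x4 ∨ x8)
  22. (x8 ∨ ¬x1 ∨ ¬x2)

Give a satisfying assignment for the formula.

x1=F, x2=T, x3=F, x4=T, x5=F, x6=T, x7=F, x8=T

Branch on x1: take x1 = False.
  then x6 is forced to True.
  then x8 is forced to True.
  then x5 is forced to False.
The remaining clauses are satisfied by x2 = True, x3 = False, x4 = True, x7 = False.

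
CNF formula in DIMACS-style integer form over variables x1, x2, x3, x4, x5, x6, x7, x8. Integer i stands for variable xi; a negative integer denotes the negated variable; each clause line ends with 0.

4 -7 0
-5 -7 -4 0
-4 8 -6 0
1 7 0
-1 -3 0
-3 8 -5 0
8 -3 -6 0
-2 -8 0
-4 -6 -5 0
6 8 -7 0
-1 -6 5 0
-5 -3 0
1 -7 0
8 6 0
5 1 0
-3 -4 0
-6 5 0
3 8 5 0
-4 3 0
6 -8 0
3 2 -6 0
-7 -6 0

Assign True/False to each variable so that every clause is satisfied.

x1=T, x2=T, x3=F, x4=F, x5=T, x6=T, x7=F, x8=F

Check each clause:
  1. (x4 \/ ~x7) — ~x7 is true.
  2. (~x5 \/ ~x7 \/ ~x4) — ~x7 is true.
  3. (~x4 \/ x8 \/ ~x6) — ~x4 is true.
  4. (x7 \/ x1) — x1 is true.
  5. (~x3 \/ ~x1) — ~x3 is true.
  6. (~x5 \/ ~x3 \/ x8) — ~x3 is true.
  7. (x8 \/ ~x3 \/ ~x6) — ~x3 is true.
  8. (~x8 \/ ~x2) — ~x8 is true.
  9. (~x5 \/ ~x6 \/ ~x4) — ~x4 is true.
  10. (x8 \/ ~x7 \/ x6) — ~x7 is true.
  11. (x5 \/ ~x1 \/ ~x6) — x5 is true.
  12. (~x5 \/ ~x3) — ~x3 is true.
  13. (~x7 \/ x1) — ~x7 is true.
  14. (x8 \/ x6) — x6 is true.
  15. (x5 \/ x1) — x1 is true.
  16. (~x3 \/ ~x4) — ~x4 is true.
  17. (x5 \/ ~x6) — x5 is true.
  18. (x5 \/ x3 \/ x8) — x5 is true.
  19. (x3 \/ ~x4) — ~x4 is true.
  20. (x6 \/ ~x8) — ~x8 is true.
  21. (x3 \/ x2 \/ ~x6) — x2 is true.
  22. (~x6 \/ ~x7) — ~x7 is true.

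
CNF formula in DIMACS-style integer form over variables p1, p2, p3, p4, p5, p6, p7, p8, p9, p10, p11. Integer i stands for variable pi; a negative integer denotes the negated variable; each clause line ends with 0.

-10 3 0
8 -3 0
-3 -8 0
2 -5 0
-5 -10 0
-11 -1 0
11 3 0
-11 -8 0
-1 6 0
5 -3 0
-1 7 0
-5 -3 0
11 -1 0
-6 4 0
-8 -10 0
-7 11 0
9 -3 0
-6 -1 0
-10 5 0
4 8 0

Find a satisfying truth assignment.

p1=0, p2=1, p3=0, p4=1, p5=0, p6=1, p7=1, p8=0, p9=0, p10=0, p11=1

Check each clause:
  1. (NOT p10 OR p3) — NOT p10 is true.
  2. (p8 OR NOT p3) — NOT p3 is true.
  3. (NOT p3 OR NOT p8) — NOT p8 is true.
  4. (p2 OR NOT p5) — p2 is true.
  5. (NOT p10 OR NOT p5) — NOT p5 is true.
  6. (NOT p11 OR NOT p1) — NOT p1 is true.
  7. (p11 OR p3) — p11 is true.
  8. (NOT p8 OR NOT p11) — NOT p8 is true.
  9. (NOT p1 OR p6) — NOT p1 is true.
  10. (p5 OR NOT p3) — NOT p3 is true.
  11. (p7 OR NOT p1) — NOT p1 is true.
  12. (NOT p3 OR NOT p5) — NOT p5 is true.
  13. (NOT p1 OR p11) — p11 is true.
  14. (p4 OR NOT p6) — p4 is true.
  15. (NOT p10 OR NOT p8) — NOT p8 is true.
  16. (p11 OR NOT p7) — p11 is true.
  17. (p9 OR NOT p3) — NOT p3 is true.
  18. (NOT p6 OR NOT p1) — NOT p1 is true.
  19. (NOT p10 OR p5) — NOT p10 is true.
  20. (p4 OR p8) — p4 is true.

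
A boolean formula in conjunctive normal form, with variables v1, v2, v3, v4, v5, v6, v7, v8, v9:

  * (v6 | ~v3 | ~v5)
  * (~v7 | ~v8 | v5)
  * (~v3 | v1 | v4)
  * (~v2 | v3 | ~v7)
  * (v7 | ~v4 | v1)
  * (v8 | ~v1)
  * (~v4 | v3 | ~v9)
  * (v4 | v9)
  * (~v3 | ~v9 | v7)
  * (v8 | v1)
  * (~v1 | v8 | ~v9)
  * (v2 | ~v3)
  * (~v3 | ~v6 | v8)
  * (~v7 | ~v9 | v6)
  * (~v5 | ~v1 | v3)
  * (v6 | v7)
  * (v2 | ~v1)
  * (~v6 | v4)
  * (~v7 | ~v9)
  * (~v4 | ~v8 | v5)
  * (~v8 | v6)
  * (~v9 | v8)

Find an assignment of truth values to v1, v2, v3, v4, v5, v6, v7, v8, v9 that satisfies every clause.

v1=T  v2=T  v3=T  v4=T  v5=T  v6=T  v7=F  v8=T  v9=F

Check each clause:
  1. (~v5 | ~v3 | v6) — v6 is true.
  2. (~v7 | v5 | ~v8) — ~v7 is true.
  3. (~v3 | v1 | v4) — v1 is true.
  4. (v3 | ~v2 | ~v7) — ~v7 is true.
  5. (~v4 | v1 | v7) — v1 is true.
  6. (~v1 | v8) — v8 is true.
  7. (~v4 | ~v9 | v3) — v3 is true.
  8. (v4 | v9) — v4 is true.
  9. (~v3 | ~v9 | v7) — ~v9 is true.
  10. (v1 | v8) — v8 is true.
  11. (v8 | ~v1 | ~v9) — v8 is true.
  12. (~v3 | v2) — v2 is true.
  13. (v8 | ~v3 | ~v6) — v8 is true.
  14. (~v9 | ~v7 | v6) — ~v7 is true.
  15. (~v1 | ~v5 | v3) — v3 is true.
  16. (v7 | v6) — v6 is true.
  17. (~v1 | v2) — v2 is true.
  18. (v4 | ~v6) — v4 is true.
  19. (~v7 | ~v9) — ~v7 is true.
  20. (v5 | ~v8 | ~v4) — v5 is true.
  21. (v6 | ~v8) — v6 is true.
  22. (~v9 | v8) — v8 is true.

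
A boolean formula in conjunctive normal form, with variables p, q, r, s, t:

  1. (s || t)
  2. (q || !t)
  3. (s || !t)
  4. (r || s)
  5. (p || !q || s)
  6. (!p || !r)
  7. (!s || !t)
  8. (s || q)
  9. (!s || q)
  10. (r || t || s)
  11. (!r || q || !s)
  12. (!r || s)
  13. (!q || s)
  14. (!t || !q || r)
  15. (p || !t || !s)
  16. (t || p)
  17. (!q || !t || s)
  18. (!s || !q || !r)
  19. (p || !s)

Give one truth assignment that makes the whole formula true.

Branch on p: take p = True.
  then r is forced to False.
  then s is forced to True.
  then t is forced to False.
  then q is forced to True.
Check each clause:
  1. (t || s) — s is true.
  2. (!t || q) — q is true.
  3. (!t || s) — !t is true.
  4. (r || s) — s is true.
  5. (s || !q || p) — p is true.
  6. (!p || !r) — !r is true.
  7. (!t || !s) — !t is true.
  8. (s || q) — q is true.
  9. (!s || q) — q is true.
  10. (s || r || t) — s is true.
  11. (!s || q || !r) — q is true.
  12. (s || !r) — s is true.
  13. (!q || s) — s is true.
  14. (r || !t || !q) — !t is true.
  15. (p || !t || !s) — p is true.
  16. (p || t) — p is true.
  17. (!q || !t || s) — !t is true.
  18. (!q || !s || !r) — !r is true.
  19. (!s || p) — p is true.

p = T, q = T, r = F, s = T, t = F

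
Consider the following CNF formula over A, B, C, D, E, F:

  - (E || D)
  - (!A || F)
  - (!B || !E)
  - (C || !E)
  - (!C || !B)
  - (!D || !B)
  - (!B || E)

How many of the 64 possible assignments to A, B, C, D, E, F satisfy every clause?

Split on B, then E.
  B=1, E=1: a clause becomes empty — 0.
  B=1, E=0: a clause becomes empty — 0.
  B=0, E=1: D free; 3 ways for (A,C,F) × 2^1 = 6.
  B=0, E=0: C free; 3 ways for (A,D,F) × 2^1 = 6.
Total: 0 + 0 + 6 + 6 = 12.

12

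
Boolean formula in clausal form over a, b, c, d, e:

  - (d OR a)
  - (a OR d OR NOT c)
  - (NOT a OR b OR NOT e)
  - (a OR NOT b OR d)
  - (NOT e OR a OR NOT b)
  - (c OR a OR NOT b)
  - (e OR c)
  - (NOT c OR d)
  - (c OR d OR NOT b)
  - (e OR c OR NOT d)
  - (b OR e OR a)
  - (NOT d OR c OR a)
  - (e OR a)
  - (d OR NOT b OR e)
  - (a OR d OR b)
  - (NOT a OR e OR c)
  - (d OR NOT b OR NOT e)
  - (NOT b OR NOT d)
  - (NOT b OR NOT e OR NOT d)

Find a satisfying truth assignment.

a=1  b=0  c=1  d=1  e=0

Set a = True and propagate.
Branch on b: take b = False.
  then e is forced to False.
  then c is forced to True.
  then d is forced to True.
Check each clause:
  1. (a OR d) — a is true.
  2. (NOT c OR d OR a) — a is true.
  3. (b OR NOT e OR NOT a) — NOT e is true.
  4. (NOT b OR d OR a) — a is true.
  5. (NOT b OR a OR NOT e) — a is true.
  6. (NOT b OR c OR a) — a is true.
  7. (c OR e) — c is true.
  8. (d OR NOT c) — d is true.
  9. (d OR NOT b OR c) — c is true.
  10. (e OR c OR NOT d) — c is true.
  11. (b OR a OR e) — a is true.
  12. (NOT d OR a OR c) — a is true.
  13. (a OR e) — a is true.
  14. (d OR NOT b OR e) — d is true.
  15. (d OR b OR a) — a is true.
  16. (e OR c OR NOT a) — c is true.
  17. (d OR NOT e OR NOT b) — NOT e is true.
  18. (NOT b OR NOT d) — NOT b is true.
  19. (NOT b OR NOT d OR NOT e) — NOT e is true.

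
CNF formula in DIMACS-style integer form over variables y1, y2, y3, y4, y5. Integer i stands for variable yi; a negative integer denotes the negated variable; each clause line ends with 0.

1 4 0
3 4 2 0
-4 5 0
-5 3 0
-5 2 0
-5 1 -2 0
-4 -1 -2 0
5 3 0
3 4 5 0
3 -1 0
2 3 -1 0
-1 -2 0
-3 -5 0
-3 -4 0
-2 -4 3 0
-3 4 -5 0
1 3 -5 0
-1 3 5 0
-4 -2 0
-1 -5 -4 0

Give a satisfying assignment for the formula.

Set y1 = True and propagate.
  then y3 is forced to True.
  then y2 is forced to False.
  then y5 is forced to False.
  then y4 is forced to False.

y1 = T, y2 = F, y3 = T, y4 = F, y5 = F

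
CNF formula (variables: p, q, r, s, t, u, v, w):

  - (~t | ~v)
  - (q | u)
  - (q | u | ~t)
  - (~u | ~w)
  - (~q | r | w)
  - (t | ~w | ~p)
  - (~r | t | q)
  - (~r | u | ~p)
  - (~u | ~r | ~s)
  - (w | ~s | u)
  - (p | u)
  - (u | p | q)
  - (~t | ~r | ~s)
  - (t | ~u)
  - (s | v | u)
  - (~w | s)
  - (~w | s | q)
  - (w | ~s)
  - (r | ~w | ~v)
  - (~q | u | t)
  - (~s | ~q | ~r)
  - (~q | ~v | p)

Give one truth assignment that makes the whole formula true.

Branch on p: take p = True.
Try q = True.
The remaining clauses are satisfied by r = True, s = False, t = True, u = True, v = False, w = False.
Check each clause:
  1. (~t | ~v) — ~v is true.
  2. (q | u) — q is true.
  3. (u | ~t | q) — q is true.
  4. (~w | ~u) — ~w is true.
  5. (~q | w | r) — r is true.
  6. (~p | t | ~w) — ~w is true.
  7. (q | t | ~r) — q is true.
  8. (u | ~r | ~p) — u is true.
  9. (~u | ~s | ~r) — ~s is true.
  10. (~s | w | u) — ~s is true.
  11. (p | u) — p is true.
  12. (q | p | u) — p is true.
  13. (~r | ~t | ~s) — ~s is true.
  14. (t | ~u) — t is true.
  15. (s | v | u) — u is true.
  16. (~w | s) — ~w is true.
  17. (s | ~w | q) — ~w is true.
  18. (w | ~s) — ~s is true.
  19. (~v | ~w | r) — ~w is true.
  20. (~q | u | t) — t is true.
  21. (~r | ~q | ~s) — ~s is true.
  22. (~v | p | ~q) — ~v is true.

p=True, q=True, r=True, s=False, t=True, u=True, v=False, w=False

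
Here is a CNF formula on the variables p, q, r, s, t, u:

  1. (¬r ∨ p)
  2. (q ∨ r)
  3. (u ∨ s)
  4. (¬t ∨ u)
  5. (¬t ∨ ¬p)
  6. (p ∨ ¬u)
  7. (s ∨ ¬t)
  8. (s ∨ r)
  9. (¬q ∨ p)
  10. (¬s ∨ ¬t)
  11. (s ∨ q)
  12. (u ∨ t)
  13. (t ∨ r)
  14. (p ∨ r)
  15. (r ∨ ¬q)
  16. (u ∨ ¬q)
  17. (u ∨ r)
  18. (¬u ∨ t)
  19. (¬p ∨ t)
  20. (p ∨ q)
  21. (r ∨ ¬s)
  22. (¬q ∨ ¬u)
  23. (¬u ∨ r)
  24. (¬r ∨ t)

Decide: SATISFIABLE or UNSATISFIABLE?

r = True:
  propagation gives p=True, t=False; an empty clause results — contradiction.
r = False:
  propagation gives q=True; an empty clause results — contradiction.
Every branch closes, so no satisfying assignment exists.

UNSATISFIABLE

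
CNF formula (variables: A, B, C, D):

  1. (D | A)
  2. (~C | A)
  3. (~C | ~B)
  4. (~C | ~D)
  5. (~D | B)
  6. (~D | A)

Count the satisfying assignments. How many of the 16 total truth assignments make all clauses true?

Satisfying assignments:
  A=1 B=0 C=0 D=0
  A=1 B=0 C=1 D=0
  A=1 B=1 C=0 D=0
  A=1 B=1 C=0 D=1
Count: 4.

4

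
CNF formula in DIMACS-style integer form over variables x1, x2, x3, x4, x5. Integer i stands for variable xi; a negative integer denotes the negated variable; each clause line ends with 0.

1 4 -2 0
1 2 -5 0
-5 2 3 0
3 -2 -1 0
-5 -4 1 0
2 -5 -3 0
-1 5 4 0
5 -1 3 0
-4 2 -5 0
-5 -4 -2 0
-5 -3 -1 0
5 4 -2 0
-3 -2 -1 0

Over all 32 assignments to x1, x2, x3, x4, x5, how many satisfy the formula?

The models are:
  x1=0 x2=0 x3=0 x4=0 x5=0
  x1=0 x2=0 x3=0 x4=1 x5=0
  x1=0 x2=0 x3=1 x4=0 x5=0
  x1=0 x2=0 x3=1 x4=1 x5=0
  x1=0 x2=1 x3=0 x4=1 x5=0
  x1=0 x2=1 x3=1 x4=1 x5=0
  x1=1 x2=0 x3=1 x4=1 x5=0
Count: 7.

7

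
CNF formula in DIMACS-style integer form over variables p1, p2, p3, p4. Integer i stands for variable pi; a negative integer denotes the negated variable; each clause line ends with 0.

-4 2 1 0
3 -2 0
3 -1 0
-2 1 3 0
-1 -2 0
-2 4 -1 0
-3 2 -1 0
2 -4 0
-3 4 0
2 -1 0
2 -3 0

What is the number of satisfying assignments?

The models are:
  p1=F p2=F p3=F p4=F
  p1=F p2=T p3=T p4=T
That's 2 in total.

2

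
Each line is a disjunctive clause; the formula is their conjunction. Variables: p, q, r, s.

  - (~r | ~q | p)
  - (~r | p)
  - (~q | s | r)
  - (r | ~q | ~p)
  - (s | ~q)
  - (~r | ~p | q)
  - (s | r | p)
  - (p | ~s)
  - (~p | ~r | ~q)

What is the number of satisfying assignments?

2

The models are:
  p=1 q=0 r=0 s=0
  p=1 q=0 r=0 s=1
Count: 2.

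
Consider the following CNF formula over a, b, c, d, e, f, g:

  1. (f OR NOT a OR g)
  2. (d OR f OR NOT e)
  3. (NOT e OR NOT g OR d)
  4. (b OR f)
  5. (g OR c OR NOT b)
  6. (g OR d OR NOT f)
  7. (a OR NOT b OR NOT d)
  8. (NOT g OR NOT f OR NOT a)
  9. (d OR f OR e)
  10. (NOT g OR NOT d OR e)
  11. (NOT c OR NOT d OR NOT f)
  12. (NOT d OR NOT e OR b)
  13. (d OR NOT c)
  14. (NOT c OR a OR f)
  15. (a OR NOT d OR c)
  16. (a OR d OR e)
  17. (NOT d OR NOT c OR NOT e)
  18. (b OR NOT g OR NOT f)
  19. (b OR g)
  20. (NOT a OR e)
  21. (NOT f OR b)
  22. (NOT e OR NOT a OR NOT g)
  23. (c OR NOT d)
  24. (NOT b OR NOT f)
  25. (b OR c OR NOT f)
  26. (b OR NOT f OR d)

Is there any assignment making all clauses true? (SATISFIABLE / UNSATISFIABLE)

d = True:
  propagation gives c=True, f=False, b=True, a=True; an empty clause results — contradiction.
d = False:
  f = True:
    propagation gives g=True, e=False, a=False; an empty clause results — contradiction.
  f = False:
    propagation gives e=False; an empty clause results — contradiction.
Every branch closes, so no satisfying assignment exists.

UNSATISFIABLE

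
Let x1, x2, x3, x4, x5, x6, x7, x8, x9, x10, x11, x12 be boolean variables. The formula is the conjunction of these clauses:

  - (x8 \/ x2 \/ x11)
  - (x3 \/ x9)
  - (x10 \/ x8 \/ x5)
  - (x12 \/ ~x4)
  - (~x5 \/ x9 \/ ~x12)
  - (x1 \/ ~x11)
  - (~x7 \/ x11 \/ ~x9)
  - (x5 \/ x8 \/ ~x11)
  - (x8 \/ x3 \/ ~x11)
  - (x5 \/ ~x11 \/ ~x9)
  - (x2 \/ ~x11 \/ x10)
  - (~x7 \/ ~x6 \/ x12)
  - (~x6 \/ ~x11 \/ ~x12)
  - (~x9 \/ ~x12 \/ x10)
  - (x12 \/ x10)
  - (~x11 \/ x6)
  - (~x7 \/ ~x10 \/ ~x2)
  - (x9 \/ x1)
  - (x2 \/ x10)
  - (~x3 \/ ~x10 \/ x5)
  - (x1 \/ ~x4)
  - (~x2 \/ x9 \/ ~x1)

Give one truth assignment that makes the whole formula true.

x1=1, x2=1, x3=1, x4=0, x5=1, x6=1, x7=0, x8=0, x9=1, x10=1, x11=1, x12=0

x4 occurs only negated in the remaining clauses — set x4 = False.
x7 occurs only negated in the remaining clauses — set x7 = False.
Branch on x1: take x1 = True.
Set x2 = True and propagate.
  then x9 is forced to True.
Try x3 = True.
The remaining clauses are satisfied by x5 = True, x6 = True, x8 = False, x10 = True, x11 = True, x12 = False.
Check each clause:
  1. (x2 \/ x11 \/ x8) — x2 is true.
  2. (x3 \/ x9) — x9 is true.
  3. (x8 \/ x5 \/ x10) — x10 is true.
  4. (x12 \/ ~x4) — ~x4 is true.
  5. (x9 \/ ~x5 \/ ~x12) — x9 is true.
  6. (x1 \/ ~x11) — x1 is true.
  7. (x11 \/ ~x9 \/ ~x7) — ~x7 is true.
  8. (x8 \/ x5 \/ ~x11) — x5 is true.
  9. (~x11 \/ x8 \/ x3) — x3 is true.
  10. (~x11 \/ x5 \/ ~x9) — x5 is true.
  11. (x2 \/ x10 \/ ~x11) — x10 is true.
  12. (~x6 \/ x12 \/ ~x7) — ~x7 is true.
  13. (~x12 \/ ~x6 \/ ~x11) — ~x12 is true.
  14. (~x9 \/ x10 \/ ~x12) — x10 is true.
  15. (x10 \/ x12) — x10 is true.
  16. (~x11 \/ x6) — x6 is true.
  17. (~x2 \/ ~x7 \/ ~x10) — ~x7 is true.
  18. (x1 \/ x9) — x1 is true.
  19. (x2 \/ x10) — x2 is true.
  20. (x5 \/ ~x10 \/ ~x3) — x5 is true.
  21. (~x4 \/ x1) — x1 is true.
  22. (x9 \/ ~x1 \/ ~x2) — x9 is true.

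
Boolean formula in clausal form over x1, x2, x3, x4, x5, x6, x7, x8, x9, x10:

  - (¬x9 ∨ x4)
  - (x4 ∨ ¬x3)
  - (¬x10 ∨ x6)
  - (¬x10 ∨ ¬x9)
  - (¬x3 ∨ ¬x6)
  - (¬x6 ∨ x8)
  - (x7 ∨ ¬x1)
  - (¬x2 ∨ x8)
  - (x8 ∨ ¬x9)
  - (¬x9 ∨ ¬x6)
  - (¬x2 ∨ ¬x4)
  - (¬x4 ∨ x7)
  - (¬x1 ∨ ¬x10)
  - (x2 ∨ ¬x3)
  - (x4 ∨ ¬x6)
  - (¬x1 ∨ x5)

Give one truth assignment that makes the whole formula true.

x1 = F, x2 = F, x3 = F, x4 = T, x5 = F, x6 = F, x7 = T, x8 = T, x9 = F, x10 = F

Pure literal: x1 appears only negated; assign x1 = False.
Pure literal: x3 appears only negated; assign x3 = False.
Branch on x2: take x2 = False.
For the remaining variables, x4 = True, x5 = False, x6 = False, x7 = True, x8 = True, x9 = False, x10 = False works.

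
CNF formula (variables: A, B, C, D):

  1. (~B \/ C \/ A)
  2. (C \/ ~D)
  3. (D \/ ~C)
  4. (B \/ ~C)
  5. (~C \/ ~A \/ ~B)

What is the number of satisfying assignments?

4

Satisfying assignments:
  A=F B=F C=F D=F
  A=F B=T C=T D=T
  A=T B=F C=F D=F
  A=T B=T C=F D=F
That's 4 in total.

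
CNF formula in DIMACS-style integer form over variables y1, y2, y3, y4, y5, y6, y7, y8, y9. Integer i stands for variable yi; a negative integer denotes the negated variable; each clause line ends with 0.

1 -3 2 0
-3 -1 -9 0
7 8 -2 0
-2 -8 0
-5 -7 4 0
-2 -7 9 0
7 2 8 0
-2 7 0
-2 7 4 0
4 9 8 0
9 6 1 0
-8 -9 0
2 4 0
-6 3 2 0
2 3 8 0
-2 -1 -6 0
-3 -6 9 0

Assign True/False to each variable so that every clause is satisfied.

Pure literal: y5 appears only negated; assign y5 = False.
Set y1 = False and propagate.
Branch on y2: take y2 = True.
  then y8 is forced to False.
  then y7 is forced to True.
  then y9 is forced to True.
y3, y4, y6 are now unconstrained; take y3 = True, y4 = False, y6 = True.
Check each clause:
  1. (y1 OR y2 OR NOT y3) — y2 is true.
  2. (NOT y9 OR NOT y3 OR NOT y1) — NOT y1 is true.
  3. (y8 OR NOT y2 OR y7) — y7 is true.
  4. (NOT y8 OR NOT y2) — NOT y8 is true.
  5. (NOT y7 OR NOT y5 OR y4) — NOT y5 is true.
  6. (NOT y2 OR y9 OR NOT y7) — y9 is true.
  7. (y8 OR y2 OR y7) — y2 is true.
  8. (y7 OR NOT y2) — y7 is true.
  9. (NOT y2 OR y7 OR y4) — y7 is true.
  10. (y4 OR y8 OR y9) — y9 is true.
  11. (y6 OR y9 OR y1) — y9 is true.
  12. (NOT y8 OR NOT y9) — NOT y8 is true.
  13. (y2 OR y4) — y2 is true.
  14. (y2 OR NOT y6 OR y3) — y2 is true.
  15. (y3 OR y8 OR y2) — y2 is true.
  16. (NOT y1 OR NOT y6 OR NOT y2) — NOT y1 is true.
  17. (NOT y3 OR y9 OR NOT y6) — y9 is true.

y1 = False, y2 = True, y3 = True, y4 = False, y5 = False, y6 = True, y7 = True, y8 = False, y9 = True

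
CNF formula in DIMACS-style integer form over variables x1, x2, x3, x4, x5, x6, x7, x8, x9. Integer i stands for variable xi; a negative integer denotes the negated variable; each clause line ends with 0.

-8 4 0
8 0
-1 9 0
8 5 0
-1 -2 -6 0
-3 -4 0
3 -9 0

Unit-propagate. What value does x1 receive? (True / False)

Unit clause (x8) sets x8 = True.
In (x4 || !x8), !x8 is now false; x4 must hold, so x4 = True.
In (!x3 || !x4), !x4 is now false; !x3 must hold, so x3 = False.
(!x9 || x3): since x3 = False, the clause reduces to (!x9). x9 = False.
(!x1 || x9): since x9 = False, the clause reduces to (!x1). x1 = False.

False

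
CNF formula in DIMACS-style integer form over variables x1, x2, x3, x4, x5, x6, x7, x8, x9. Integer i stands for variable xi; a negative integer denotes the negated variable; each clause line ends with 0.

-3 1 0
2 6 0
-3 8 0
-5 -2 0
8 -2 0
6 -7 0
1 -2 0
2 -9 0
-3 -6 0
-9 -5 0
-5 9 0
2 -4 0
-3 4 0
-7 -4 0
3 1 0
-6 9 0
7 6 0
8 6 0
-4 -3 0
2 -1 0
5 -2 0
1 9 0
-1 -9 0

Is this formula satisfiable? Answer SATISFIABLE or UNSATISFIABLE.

x2 = True:
  propagation gives x5=False; an empty clause results — contradiction.
x2 = False:
  propagation gives x6=True, x9=False; an empty clause results — contradiction.
Every branch closes, so no satisfying assignment exists.

UNSATISFIABLE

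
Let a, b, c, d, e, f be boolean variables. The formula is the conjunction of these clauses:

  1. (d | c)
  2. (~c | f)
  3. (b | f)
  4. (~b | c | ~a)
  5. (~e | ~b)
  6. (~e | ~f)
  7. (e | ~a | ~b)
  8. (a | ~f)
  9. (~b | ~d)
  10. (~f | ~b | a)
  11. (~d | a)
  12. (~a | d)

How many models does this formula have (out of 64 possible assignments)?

2

Satisfying assignments:
  a=1 b=0 c=0 d=1 e=0 f=1
  a=1 b=0 c=1 d=1 e=0 f=1
That's 2 in total.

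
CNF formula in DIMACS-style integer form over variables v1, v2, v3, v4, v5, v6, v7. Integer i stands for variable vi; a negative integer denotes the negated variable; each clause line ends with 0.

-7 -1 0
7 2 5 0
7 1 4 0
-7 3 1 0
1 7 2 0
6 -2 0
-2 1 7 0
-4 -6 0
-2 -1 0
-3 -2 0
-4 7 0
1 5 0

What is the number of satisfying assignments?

Satisfying assignments:
  v1=F v2=F v3=T v4=F v5=T v6=F v7=T
  v1=F v2=F v3=T v4=F v5=T v6=T v7=T
  v1=F v2=F v3=T v4=T v5=T v6=F v7=T
  v1=T v2=F v3=F v4=F v5=T v6=F v7=F
  v1=T v2=F v3=F v4=F v5=T v6=T v7=F
  v1=T v2=F v3=T v4=F v5=T v6=F v7=F
  v1=T v2=F v3=T v4=F v5=T v6=T v7=F
That's 7 in total.

7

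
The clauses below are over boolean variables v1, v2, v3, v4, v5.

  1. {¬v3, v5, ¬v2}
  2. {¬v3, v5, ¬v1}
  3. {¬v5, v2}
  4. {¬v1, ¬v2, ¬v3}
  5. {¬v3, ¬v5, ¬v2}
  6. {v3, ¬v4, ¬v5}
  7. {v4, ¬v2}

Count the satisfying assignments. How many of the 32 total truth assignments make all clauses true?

Split on v2, then v3.
  v2=T, v3=T: a clause becomes empty — 0.
  v2=T, v3=F: remaining (v1,v4,v5) ∈ {(F,T,F); (T,T,F)} — 2.
  v2=F, v3=T: remaining (v1,v4,v5) ∈ {(F,F,F); (F,T,F)} — 2.
  v2=F, v3=F: remaining (v1,v4,v5) ∈ {(F,F,F); (F,T,F); (T,F,F); (T,T,F)} — 4.
Total: 0 + 2 + 2 + 4 = 8.

8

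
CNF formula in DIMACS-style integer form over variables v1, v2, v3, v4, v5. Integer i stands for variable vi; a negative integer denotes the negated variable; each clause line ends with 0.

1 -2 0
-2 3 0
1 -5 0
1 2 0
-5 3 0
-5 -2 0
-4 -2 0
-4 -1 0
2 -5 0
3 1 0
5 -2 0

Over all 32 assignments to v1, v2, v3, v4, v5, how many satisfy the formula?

The models are:
  v1=1 v2=0 v3=0 v4=0 v5=0
  v1=1 v2=0 v3=1 v4=0 v5=0
Count: 2.

2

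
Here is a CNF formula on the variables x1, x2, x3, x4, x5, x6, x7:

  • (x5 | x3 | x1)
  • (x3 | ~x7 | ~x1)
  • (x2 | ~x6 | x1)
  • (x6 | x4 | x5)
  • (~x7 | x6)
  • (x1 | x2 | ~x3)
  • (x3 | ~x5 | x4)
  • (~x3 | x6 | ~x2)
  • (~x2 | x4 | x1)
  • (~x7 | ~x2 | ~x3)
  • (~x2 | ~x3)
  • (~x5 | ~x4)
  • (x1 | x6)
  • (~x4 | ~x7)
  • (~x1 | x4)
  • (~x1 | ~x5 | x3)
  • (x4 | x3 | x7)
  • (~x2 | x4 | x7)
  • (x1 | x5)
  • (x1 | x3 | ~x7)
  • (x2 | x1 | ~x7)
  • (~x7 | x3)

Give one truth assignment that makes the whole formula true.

x1 = True, x2 = False, x3 = False, x4 = True, x5 = False, x6 = True, x7 = False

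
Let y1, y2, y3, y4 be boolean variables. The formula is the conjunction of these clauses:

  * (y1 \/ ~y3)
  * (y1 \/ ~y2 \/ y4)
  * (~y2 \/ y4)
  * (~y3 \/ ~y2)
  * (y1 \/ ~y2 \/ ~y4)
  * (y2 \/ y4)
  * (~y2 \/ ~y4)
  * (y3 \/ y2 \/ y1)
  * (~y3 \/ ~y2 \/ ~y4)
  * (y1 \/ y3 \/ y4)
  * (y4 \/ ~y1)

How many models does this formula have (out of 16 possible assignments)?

2

Satisfying assignments:
  y1=T y2=F y3=F y4=T
  y1=T y2=F y3=T y4=T
That's 2 in total.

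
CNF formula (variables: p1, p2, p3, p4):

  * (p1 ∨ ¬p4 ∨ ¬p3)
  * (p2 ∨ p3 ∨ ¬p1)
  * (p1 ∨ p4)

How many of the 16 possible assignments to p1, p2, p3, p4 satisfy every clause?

Case analysis on p1 and p3:
  p1=1, p3=1: remaining (p2,p4) ∈ {(0,0); (0,1); (1,0); (1,1)} — 4.
  p1=1, p3=0: remaining (p2,p4) ∈ {(1,0); (1,1)} — 2.
  p1=0, p3=1: a clause becomes empty — 0.
  p1=0, p3=0: remaining (p2,p4) ∈ {(0,1); (1,1)} — 2.
Total: 4 + 2 + 0 + 2 = 8.

8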